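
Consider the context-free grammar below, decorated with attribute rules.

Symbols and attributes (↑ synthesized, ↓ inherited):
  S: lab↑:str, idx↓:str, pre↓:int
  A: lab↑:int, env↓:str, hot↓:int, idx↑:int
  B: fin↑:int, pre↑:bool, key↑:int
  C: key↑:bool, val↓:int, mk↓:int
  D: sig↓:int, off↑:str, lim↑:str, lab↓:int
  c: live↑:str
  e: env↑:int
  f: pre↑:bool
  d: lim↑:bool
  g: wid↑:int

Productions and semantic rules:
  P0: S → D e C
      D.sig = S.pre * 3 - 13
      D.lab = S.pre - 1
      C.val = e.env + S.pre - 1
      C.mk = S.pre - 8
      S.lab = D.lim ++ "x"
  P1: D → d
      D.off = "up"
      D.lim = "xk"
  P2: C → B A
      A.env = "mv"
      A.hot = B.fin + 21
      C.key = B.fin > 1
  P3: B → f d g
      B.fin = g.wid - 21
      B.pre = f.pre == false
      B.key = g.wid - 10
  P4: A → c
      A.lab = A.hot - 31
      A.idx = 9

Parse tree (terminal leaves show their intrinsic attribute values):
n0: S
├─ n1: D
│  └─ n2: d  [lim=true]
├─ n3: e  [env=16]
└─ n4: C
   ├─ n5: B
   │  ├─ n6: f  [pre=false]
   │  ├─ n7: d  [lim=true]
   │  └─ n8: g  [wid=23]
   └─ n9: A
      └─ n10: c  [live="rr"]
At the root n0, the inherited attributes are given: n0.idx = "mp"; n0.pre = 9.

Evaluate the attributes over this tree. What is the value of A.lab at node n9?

1. n0.idx = "mp"  [given at root]
2. n0.pre = 9  [given at root]
3. n1.sig = 14  [S.pre * 3 - 13]
4. n1.lab = 8  [S.pre - 1]
5. n2.lim = true  [terminal]
6. n1.off = "up"  ["up"]
7. n1.lim = "xk"  ["xk"]
8. n3.env = 16  [terminal]
9. n4.val = 24  [e.env + S.pre - 1]
10. n4.mk = 1  [S.pre - 8]
11. n6.pre = false  [terminal]
12. n7.lim = true  [terminal]
13. n8.wid = 23  [terminal]
14. n5.fin = 2  [g.wid - 21]
15. n5.pre = true  [f.pre == false]
16. n5.key = 13  [g.wid - 10]
17. n9.env = "mv"  ["mv"]
18. n9.hot = 23  [B.fin + 21]
19. n10.live = "rr"  [terminal]
20. n9.lab = -8  [A.hot - 31]
21. n9.idx = 9  [9]
22. n4.key = true  [B.fin > 1]
23. n0.lab = "xkx"  [D.lim ++ "x"]

-8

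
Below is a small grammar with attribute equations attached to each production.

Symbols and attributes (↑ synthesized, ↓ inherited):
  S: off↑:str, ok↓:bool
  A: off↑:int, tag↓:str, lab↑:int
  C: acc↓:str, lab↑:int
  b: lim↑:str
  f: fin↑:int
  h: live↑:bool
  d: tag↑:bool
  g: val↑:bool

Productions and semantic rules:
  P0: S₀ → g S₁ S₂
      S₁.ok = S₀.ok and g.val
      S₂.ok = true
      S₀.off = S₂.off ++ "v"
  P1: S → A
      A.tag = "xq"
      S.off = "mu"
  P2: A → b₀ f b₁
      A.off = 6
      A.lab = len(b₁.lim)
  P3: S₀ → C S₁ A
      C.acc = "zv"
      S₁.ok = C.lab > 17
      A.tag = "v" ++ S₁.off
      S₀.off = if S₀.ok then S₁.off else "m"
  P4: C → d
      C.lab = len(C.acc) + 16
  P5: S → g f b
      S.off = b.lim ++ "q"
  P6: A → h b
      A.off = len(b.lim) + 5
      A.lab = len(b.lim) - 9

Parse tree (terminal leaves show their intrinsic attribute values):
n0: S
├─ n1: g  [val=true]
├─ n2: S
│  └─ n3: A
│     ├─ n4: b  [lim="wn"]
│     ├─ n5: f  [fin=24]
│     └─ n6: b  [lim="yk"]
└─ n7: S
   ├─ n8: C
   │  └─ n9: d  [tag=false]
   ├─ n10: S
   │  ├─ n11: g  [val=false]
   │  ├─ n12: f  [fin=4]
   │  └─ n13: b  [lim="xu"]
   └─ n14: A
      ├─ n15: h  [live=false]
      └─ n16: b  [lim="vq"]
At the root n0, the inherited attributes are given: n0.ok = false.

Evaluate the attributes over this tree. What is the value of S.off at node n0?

1. n0.ok = false  [given at root]
2. n1.val = true  [terminal]
3. n2.ok = false  [S₀.ok and g.val]
4. n3.tag = "xq"  ["xq"]
5. n4.lim = "wn"  [terminal]
6. n5.fin = 24  [terminal]
7. n6.lim = "yk"  [terminal]
8. n3.off = 6  [6]
9. n3.lab = 2  [len(b₁.lim)]
10. n2.off = "mu"  ["mu"]
11. n7.ok = true  [true]
12. n8.acc = "zv"  ["zv"]
13. n9.tag = false  [terminal]
14. n8.lab = 18  [len(C.acc) + 16]
15. n10.ok = true  [C.lab > 17]
16. n11.val = false  [terminal]
17. n12.fin = 4  [terminal]
18. n13.lim = "xu"  [terminal]
19. n10.off = "xuq"  [b.lim ++ "q"]
20. n14.tag = "vxuq"  ["v" ++ S₁.off]
21. n15.live = false  [terminal]
22. n16.lim = "vq"  [terminal]
23. n14.off = 7  [len(b.lim) + 5]
24. n14.lab = -7  [len(b.lim) - 9]
25. n7.off = "xuq"  [if S₀.ok then S₁.off else "m"]
26. n0.off = "xuqv"  [S₂.off ++ "v"]

"xuqv"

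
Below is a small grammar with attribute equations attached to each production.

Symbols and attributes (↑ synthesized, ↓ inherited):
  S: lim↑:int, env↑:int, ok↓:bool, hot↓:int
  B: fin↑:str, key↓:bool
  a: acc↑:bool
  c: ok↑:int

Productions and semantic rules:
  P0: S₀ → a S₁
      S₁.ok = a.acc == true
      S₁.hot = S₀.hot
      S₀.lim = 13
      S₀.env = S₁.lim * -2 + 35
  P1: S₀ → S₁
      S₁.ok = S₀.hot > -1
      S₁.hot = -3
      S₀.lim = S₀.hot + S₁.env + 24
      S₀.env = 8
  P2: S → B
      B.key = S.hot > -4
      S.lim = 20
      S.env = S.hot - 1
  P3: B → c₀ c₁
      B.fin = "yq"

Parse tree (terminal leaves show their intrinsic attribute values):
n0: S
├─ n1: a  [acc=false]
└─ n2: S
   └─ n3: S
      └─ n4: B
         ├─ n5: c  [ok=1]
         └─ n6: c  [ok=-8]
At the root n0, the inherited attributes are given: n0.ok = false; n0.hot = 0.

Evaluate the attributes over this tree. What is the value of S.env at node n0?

-5

1. n0.ok = false  [given at root]
2. n0.hot = 0  [given at root]
3. n1.acc = false  [terminal]
4. n2.ok = false  [a.acc == true]
5. n2.hot = 0  [S₀.hot]
6. n3.ok = true  [S₀.hot > -1]
7. n3.hot = -3  [-3]
8. n4.key = true  [S.hot > -4]
9. n5.ok = 1  [terminal]
10. n6.ok = -8  [terminal]
11. n4.fin = "yq"  ["yq"]
12. n3.lim = 20  [20]
13. n3.env = -4  [S.hot - 1]
14. n2.lim = 20  [S₀.hot + S₁.env + 24]
15. n2.env = 8  [8]
16. n0.lim = 13  [13]
17. n0.env = -5  [S₁.lim * -2 + 35]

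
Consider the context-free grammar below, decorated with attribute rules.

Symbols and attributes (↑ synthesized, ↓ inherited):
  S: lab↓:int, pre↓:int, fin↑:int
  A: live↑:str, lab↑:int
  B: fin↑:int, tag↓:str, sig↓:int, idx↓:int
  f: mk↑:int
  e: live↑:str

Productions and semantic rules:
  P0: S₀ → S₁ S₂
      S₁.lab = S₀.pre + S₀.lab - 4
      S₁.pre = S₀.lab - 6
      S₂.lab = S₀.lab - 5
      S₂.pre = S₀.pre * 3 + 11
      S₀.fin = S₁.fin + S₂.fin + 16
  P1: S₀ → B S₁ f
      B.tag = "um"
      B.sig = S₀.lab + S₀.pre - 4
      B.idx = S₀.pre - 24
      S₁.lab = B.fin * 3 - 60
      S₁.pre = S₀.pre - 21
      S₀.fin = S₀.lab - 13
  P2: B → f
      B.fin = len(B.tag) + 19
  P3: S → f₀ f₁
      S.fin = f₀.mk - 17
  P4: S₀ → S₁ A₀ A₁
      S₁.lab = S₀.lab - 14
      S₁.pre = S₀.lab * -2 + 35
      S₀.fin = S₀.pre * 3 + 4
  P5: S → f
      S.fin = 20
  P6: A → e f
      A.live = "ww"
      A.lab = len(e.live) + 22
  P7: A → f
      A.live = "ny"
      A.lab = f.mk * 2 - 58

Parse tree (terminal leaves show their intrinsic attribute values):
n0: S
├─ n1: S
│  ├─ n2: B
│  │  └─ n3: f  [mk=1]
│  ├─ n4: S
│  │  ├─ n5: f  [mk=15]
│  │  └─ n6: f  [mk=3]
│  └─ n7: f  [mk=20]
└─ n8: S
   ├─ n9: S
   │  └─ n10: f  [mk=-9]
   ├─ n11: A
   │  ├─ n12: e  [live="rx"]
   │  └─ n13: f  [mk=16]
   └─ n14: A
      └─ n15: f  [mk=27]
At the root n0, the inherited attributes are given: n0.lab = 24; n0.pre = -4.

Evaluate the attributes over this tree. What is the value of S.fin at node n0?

1. n0.lab = 24  [given at root]
2. n0.pre = -4  [given at root]
3. n1.lab = 16  [S₀.pre + S₀.lab - 4]
4. n1.pre = 18  [S₀.lab - 6]
5. n2.tag = "um"  ["um"]
6. n2.sig = 30  [S₀.lab + S₀.pre - 4]
7. n2.idx = -6  [S₀.pre - 24]
8. n3.mk = 1  [terminal]
9. n2.fin = 21  [len(B.tag) + 19]
10. n4.lab = 3  [B.fin * 3 - 60]
11. n4.pre = -3  [S₀.pre - 21]
12. n5.mk = 15  [terminal]
13. n6.mk = 3  [terminal]
14. n4.fin = -2  [f₀.mk - 17]
15. n7.mk = 20  [terminal]
16. n1.fin = 3  [S₀.lab - 13]
17. n8.lab = 19  [S₀.lab - 5]
18. n8.pre = -1  [S₀.pre * 3 + 11]
19. n9.lab = 5  [S₀.lab - 14]
20. n9.pre = -3  [S₀.lab * -2 + 35]
21. n10.mk = -9  [terminal]
22. n9.fin = 20  [20]
23. n12.live = "rx"  [terminal]
24. n13.mk = 16  [terminal]
25. n11.live = "ww"  ["ww"]
26. n11.lab = 24  [len(e.live) + 22]
27. n15.mk = 27  [terminal]
28. n14.live = "ny"  ["ny"]
29. n14.lab = -4  [f.mk * 2 - 58]
30. n8.fin = 1  [S₀.pre * 3 + 4]
31. n0.fin = 20  [S₁.fin + S₂.fin + 16]

20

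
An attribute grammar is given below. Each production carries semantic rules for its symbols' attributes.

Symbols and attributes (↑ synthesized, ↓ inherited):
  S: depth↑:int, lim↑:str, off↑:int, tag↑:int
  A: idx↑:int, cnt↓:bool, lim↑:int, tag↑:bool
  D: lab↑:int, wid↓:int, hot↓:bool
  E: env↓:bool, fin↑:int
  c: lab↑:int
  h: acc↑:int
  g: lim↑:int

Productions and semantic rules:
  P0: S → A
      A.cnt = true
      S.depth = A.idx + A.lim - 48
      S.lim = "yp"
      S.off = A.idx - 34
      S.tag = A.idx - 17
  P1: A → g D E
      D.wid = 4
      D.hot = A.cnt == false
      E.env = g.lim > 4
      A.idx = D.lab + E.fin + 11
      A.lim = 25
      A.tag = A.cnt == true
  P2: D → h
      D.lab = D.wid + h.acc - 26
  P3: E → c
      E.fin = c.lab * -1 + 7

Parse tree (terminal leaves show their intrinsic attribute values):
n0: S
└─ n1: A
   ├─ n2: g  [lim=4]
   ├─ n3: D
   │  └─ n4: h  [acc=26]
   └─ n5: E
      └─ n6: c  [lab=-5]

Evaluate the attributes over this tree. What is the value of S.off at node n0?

-7

1. n1.cnt = true  [true]
2. n2.lim = 4  [terminal]
3. n3.wid = 4  [4]
4. n3.hot = false  [A.cnt == false]
5. n4.acc = 26  [terminal]
6. n3.lab = 4  [D.wid + h.acc - 26]
7. n5.env = false  [g.lim > 4]
8. n6.lab = -5  [terminal]
9. n5.fin = 12  [c.lab * -1 + 7]
10. n1.idx = 27  [D.lab + E.fin + 11]
11. n1.lim = 25  [25]
12. n1.tag = true  [A.cnt == true]
13. n0.depth = 4  [A.idx + A.lim - 48]
14. n0.lim = "yp"  ["yp"]
15. n0.off = -7  [A.idx - 34]
16. n0.tag = 10  [A.idx - 17]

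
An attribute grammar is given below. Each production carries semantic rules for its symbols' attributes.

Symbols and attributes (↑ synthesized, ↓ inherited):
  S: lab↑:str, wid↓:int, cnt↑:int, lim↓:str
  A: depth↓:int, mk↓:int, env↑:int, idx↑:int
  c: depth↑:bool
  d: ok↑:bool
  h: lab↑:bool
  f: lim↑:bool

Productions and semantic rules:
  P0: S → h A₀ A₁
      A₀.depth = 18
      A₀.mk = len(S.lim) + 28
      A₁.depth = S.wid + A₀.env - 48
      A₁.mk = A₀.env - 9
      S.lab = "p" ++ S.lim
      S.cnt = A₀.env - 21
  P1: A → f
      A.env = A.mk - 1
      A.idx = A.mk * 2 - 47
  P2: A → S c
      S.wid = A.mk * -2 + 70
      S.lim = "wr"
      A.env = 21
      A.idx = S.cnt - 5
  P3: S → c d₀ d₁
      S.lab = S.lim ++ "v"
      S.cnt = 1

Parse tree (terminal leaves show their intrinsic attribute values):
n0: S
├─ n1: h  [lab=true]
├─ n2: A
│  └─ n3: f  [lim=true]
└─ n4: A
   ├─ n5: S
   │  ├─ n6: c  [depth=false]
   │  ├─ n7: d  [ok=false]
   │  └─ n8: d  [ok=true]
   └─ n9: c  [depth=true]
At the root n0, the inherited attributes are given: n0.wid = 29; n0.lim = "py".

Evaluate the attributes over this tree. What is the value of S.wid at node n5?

30

1. n0.wid = 29  [given at root]
2. n0.lim = "py"  [given at root]
3. n1.lab = true  [terminal]
4. n2.depth = 18  [18]
5. n2.mk = 30  [len(S.lim) + 28]
6. n3.lim = true  [terminal]
7. n2.env = 29  [A.mk - 1]
8. n2.idx = 13  [A.mk * 2 - 47]
9. n4.depth = 10  [S.wid + A₀.env - 48]
10. n4.mk = 20  [A₀.env - 9]
11. n5.wid = 30  [A.mk * -2 + 70]
12. n5.lim = "wr"  ["wr"]
13. n6.depth = false  [terminal]
14. n7.ok = false  [terminal]
15. n8.ok = true  [terminal]
16. n5.lab = "wrv"  [S.lim ++ "v"]
17. n5.cnt = 1  [1]
18. n9.depth = true  [terminal]
19. n4.env = 21  [21]
20. n4.idx = -4  [S.cnt - 5]
21. n0.lab = "ppy"  ["p" ++ S.lim]
22. n0.cnt = 8  [A₀.env - 21]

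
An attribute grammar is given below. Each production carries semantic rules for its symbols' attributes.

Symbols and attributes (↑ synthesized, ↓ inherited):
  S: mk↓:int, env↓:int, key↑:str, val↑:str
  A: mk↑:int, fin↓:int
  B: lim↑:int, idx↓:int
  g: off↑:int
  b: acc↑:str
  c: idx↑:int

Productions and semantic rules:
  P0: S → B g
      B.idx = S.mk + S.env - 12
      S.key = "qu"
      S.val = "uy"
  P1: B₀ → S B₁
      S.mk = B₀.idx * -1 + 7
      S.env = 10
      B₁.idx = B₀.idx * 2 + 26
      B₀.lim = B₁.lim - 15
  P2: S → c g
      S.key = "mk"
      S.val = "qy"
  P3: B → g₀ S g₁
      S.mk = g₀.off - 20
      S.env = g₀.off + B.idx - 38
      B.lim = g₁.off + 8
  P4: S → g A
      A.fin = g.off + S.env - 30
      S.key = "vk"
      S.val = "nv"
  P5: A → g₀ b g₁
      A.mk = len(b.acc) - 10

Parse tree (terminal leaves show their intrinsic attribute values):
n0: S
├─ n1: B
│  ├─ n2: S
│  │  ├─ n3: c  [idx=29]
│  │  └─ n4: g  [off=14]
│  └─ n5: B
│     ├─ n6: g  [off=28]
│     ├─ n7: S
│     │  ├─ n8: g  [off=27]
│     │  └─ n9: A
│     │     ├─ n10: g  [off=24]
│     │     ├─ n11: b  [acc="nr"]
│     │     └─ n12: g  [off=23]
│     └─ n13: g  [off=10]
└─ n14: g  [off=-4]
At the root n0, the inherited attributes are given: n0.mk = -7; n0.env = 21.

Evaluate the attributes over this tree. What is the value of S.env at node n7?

1. n0.mk = -7  [given at root]
2. n0.env = 21  [given at root]
3. n1.idx = 2  [S.mk + S.env - 12]
4. n2.mk = 5  [B₀.idx * -1 + 7]
5. n2.env = 10  [10]
6. n3.idx = 29  [terminal]
7. n4.off = 14  [terminal]
8. n2.key = "mk"  ["mk"]
9. n2.val = "qy"  ["qy"]
10. n5.idx = 30  [B₀.idx * 2 + 26]
11. n6.off = 28  [terminal]
12. n7.mk = 8  [g₀.off - 20]
13. n7.env = 20  [g₀.off + B.idx - 38]
14. n8.off = 27  [terminal]
15. n9.fin = 17  [g.off + S.env - 30]
16. n10.off = 24  [terminal]
17. n11.acc = "nr"  [terminal]
18. n12.off = 23  [terminal]
19. n9.mk = -8  [len(b.acc) - 10]
20. n7.key = "vk"  ["vk"]
21. n7.val = "nv"  ["nv"]
22. n13.off = 10  [terminal]
23. n5.lim = 18  [g₁.off + 8]
24. n1.lim = 3  [B₁.lim - 15]
25. n14.off = -4  [terminal]
26. n0.key = "qu"  ["qu"]
27. n0.val = "uy"  ["uy"]

20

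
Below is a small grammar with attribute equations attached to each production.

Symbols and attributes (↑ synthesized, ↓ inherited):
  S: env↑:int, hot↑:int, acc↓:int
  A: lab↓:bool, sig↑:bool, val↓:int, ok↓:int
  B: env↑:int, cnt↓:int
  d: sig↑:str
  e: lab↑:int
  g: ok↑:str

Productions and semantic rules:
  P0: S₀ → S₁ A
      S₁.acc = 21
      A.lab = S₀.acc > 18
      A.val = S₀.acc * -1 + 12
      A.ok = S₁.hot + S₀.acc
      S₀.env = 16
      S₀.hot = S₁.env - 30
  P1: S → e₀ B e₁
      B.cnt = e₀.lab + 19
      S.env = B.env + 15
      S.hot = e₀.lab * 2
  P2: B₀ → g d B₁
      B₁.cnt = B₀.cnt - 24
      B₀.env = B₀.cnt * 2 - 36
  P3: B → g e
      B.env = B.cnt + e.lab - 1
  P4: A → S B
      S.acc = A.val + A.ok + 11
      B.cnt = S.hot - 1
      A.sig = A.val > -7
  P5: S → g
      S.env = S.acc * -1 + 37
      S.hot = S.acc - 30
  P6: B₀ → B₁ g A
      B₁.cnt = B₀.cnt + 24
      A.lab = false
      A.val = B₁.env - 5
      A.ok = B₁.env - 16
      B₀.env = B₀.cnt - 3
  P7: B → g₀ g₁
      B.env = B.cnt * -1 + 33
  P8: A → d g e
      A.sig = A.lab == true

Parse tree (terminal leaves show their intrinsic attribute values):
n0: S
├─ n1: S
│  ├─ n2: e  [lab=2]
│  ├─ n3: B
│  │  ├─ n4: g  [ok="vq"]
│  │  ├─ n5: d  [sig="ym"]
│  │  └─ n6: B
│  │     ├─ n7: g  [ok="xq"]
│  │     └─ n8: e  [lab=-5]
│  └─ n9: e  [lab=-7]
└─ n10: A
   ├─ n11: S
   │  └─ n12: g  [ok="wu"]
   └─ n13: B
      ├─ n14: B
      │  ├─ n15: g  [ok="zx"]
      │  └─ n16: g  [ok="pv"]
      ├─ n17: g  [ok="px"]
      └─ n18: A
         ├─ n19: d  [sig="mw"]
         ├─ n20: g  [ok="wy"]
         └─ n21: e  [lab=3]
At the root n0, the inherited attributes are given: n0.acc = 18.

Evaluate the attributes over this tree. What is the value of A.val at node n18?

1. n0.acc = 18  [given at root]
2. n1.acc = 21  [21]
3. n2.lab = 2  [terminal]
4. n3.cnt = 21  [e₀.lab + 19]
5. n4.ok = "vq"  [terminal]
6. n5.sig = "ym"  [terminal]
7. n6.cnt = -3  [B₀.cnt - 24]
8. n7.ok = "xq"  [terminal]
9. n8.lab = -5  [terminal]
10. n6.env = -9  [B.cnt + e.lab - 1]
11. n3.env = 6  [B₀.cnt * 2 - 36]
12. n9.lab = -7  [terminal]
13. n1.env = 21  [B.env + 15]
14. n1.hot = 4  [e₀.lab * 2]
15. n10.lab = false  [S₀.acc > 18]
16. n10.val = -6  [S₀.acc * -1 + 12]
17. n10.ok = 22  [S₁.hot + S₀.acc]
18. n11.acc = 27  [A.val + A.ok + 11]
19. n12.ok = "wu"  [terminal]
20. n11.env = 10  [S.acc * -1 + 37]
21. n11.hot = -3  [S.acc - 30]
22. n13.cnt = -4  [S.hot - 1]
23. n14.cnt = 20  [B₀.cnt + 24]
24. n15.ok = "zx"  [terminal]
25. n16.ok = "pv"  [terminal]
26. n14.env = 13  [B.cnt * -1 + 33]
27. n17.ok = "px"  [terminal]
28. n18.lab = false  [false]
29. n18.val = 8  [B₁.env - 5]
30. n18.ok = -3  [B₁.env - 16]
31. n19.sig = "mw"  [terminal]
32. n20.ok = "wy"  [terminal]
33. n21.lab = 3  [terminal]
34. n18.sig = false  [A.lab == true]
35. n13.env = -7  [B₀.cnt - 3]
36. n10.sig = true  [A.val > -7]
37. n0.env = 16  [16]
38. n0.hot = -9  [S₁.env - 30]

8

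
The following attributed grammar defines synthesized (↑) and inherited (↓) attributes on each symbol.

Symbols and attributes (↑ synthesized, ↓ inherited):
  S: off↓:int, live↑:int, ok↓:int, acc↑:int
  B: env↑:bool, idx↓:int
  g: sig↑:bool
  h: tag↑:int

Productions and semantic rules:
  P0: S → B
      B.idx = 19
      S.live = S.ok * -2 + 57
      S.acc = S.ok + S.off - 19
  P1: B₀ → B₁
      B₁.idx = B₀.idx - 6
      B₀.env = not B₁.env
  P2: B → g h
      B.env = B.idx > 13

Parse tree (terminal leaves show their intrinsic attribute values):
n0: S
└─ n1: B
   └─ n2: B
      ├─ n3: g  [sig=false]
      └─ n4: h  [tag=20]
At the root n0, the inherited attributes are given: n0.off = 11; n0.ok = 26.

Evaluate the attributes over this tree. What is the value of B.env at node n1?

true

1. n0.off = 11  [given at root]
2. n0.ok = 26  [given at root]
3. n1.idx = 19  [19]
4. n2.idx = 13  [B₀.idx - 6]
5. n3.sig = false  [terminal]
6. n4.tag = 20  [terminal]
7. n2.env = false  [B.idx > 13]
8. n1.env = true  [not B₁.env]
9. n0.live = 5  [S.ok * -2 + 57]
10. n0.acc = 18  [S.ok + S.off - 19]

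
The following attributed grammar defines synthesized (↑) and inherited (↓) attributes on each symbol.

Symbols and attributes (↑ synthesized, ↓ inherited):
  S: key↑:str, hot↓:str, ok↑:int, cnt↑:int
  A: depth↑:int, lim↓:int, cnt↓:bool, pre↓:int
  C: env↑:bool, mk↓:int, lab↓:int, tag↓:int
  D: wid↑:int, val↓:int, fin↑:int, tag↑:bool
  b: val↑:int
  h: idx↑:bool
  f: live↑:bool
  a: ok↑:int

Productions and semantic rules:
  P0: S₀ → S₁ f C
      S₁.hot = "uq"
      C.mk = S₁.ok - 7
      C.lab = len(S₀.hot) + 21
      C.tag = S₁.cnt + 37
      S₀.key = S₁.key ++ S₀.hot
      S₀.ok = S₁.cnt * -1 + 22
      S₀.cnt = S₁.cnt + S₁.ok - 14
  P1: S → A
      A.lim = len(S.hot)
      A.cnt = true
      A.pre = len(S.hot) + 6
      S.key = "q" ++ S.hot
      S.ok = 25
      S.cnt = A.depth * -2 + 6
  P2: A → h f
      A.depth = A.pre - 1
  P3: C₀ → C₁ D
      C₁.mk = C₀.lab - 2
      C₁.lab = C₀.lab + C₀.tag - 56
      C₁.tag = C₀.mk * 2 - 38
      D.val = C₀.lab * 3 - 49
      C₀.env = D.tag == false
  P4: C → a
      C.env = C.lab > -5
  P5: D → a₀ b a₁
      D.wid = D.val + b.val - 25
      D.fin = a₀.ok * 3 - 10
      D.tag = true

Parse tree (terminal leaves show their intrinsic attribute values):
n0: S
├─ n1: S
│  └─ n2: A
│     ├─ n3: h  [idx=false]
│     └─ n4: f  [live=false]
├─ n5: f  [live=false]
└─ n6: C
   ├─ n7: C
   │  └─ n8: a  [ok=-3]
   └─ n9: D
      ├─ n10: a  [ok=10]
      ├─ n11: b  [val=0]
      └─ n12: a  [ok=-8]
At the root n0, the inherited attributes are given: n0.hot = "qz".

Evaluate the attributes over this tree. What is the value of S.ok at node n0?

30

1. n0.hot = "qz"  [given at root]
2. n1.hot = "uq"  ["uq"]
3. n2.lim = 2  [len(S.hot)]
4. n2.cnt = true  [true]
5. n2.pre = 8  [len(S.hot) + 6]
6. n3.idx = false  [terminal]
7. n4.live = false  [terminal]
8. n2.depth = 7  [A.pre - 1]
9. n1.key = "quq"  ["q" ++ S.hot]
10. n1.ok = 25  [25]
11. n1.cnt = -8  [A.depth * -2 + 6]
12. n5.live = false  [terminal]
13. n6.mk = 18  [S₁.ok - 7]
14. n6.lab = 23  [len(S₀.hot) + 21]
15. n6.tag = 29  [S₁.cnt + 37]
16. n7.mk = 21  [C₀.lab - 2]
17. n7.lab = -4  [C₀.lab + C₀.tag - 56]
18. n7.tag = -2  [C₀.mk * 2 - 38]
19. n8.ok = -3  [terminal]
20. n7.env = true  [C.lab > -5]
21. n9.val = 20  [C₀.lab * 3 - 49]
22. n10.ok = 10  [terminal]
23. n11.val = 0  [terminal]
24. n12.ok = -8  [terminal]
25. n9.wid = -5  [D.val + b.val - 25]
26. n9.fin = 20  [a₀.ok * 3 - 10]
27. n9.tag = true  [true]
28. n6.env = false  [D.tag == false]
29. n0.key = "quqqz"  [S₁.key ++ S₀.hot]
30. n0.ok = 30  [S₁.cnt * -1 + 22]
31. n0.cnt = 3  [S₁.cnt + S₁.ok - 14]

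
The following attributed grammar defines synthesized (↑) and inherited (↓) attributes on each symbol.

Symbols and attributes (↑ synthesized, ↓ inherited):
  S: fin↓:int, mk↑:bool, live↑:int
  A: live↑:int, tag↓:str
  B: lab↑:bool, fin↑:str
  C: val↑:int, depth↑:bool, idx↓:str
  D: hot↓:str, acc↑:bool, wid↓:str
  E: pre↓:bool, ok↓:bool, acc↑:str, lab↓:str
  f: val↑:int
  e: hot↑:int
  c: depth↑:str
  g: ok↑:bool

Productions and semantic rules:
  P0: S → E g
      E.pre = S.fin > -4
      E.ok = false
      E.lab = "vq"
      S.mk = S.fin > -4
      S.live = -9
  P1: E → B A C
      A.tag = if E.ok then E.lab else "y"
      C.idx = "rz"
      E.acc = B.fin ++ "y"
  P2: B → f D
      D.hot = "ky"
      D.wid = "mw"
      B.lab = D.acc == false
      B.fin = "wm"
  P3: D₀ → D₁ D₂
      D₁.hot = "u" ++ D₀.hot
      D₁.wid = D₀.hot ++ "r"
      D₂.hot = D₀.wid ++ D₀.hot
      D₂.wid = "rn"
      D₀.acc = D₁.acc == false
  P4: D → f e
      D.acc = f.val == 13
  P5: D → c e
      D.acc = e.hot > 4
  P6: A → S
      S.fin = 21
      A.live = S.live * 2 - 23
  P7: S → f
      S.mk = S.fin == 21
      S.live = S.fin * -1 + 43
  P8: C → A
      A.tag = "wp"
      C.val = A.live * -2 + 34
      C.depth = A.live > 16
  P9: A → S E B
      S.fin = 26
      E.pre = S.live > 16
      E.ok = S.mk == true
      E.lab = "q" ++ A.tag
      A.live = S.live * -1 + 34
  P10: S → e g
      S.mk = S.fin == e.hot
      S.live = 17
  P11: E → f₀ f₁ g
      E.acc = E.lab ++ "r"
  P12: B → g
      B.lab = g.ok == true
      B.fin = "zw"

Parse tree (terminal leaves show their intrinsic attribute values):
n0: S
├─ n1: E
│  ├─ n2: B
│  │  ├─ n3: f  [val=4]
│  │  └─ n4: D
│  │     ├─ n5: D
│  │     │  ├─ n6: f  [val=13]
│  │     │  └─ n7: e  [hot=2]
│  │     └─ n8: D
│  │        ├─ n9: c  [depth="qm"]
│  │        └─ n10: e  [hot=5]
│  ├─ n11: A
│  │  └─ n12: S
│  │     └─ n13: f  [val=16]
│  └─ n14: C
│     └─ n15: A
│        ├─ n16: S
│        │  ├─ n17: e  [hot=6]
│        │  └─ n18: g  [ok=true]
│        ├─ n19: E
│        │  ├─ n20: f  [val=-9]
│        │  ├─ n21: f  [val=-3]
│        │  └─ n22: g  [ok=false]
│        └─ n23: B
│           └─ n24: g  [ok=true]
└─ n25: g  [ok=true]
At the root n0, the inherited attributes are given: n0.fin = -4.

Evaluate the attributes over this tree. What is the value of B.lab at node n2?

true

1. n0.fin = -4  [given at root]
2. n1.pre = false  [S.fin > -4]
3. n1.ok = false  [false]
4. n1.lab = "vq"  ["vq"]
5. n3.val = 4  [terminal]
6. n4.hot = "ky"  ["ky"]
7. n4.wid = "mw"  ["mw"]
8. n5.hot = "uky"  ["u" ++ D₀.hot]
9. n5.wid = "kyr"  [D₀.hot ++ "r"]
10. n6.val = 13  [terminal]
11. n7.hot = 2  [terminal]
12. n5.acc = true  [f.val == 13]
13. n8.hot = "mwky"  [D₀.wid ++ D₀.hot]
14. n8.wid = "rn"  ["rn"]
15. n9.depth = "qm"  [terminal]
16. n10.hot = 5  [terminal]
17. n8.acc = true  [e.hot > 4]
18. n4.acc = false  [D₁.acc == false]
19. n2.lab = true  [D.acc == false]
20. n2.fin = "wm"  ["wm"]
21. n11.tag = "y"  [if E.ok then E.lab else "y"]
22. n12.fin = 21  [21]
23. n13.val = 16  [terminal]
24. n12.mk = true  [S.fin == 21]
25. n12.live = 22  [S.fin * -1 + 43]
26. n11.live = 21  [S.live * 2 - 23]
27. n14.idx = "rz"  ["rz"]
28. n15.tag = "wp"  ["wp"]
29. n16.fin = 26  [26]
30. n17.hot = 6  [terminal]
31. n18.ok = true  [terminal]
32. n16.mk = false  [S.fin == e.hot]
33. n16.live = 17  [17]
34. n19.pre = true  [S.live > 16]
35. n19.ok = false  [S.mk == true]
36. n19.lab = "qwp"  ["q" ++ A.tag]
37. n20.val = -9  [terminal]
38. n21.val = -3  [terminal]
39. n22.ok = false  [terminal]
40. n19.acc = "qwpr"  [E.lab ++ "r"]
41. n24.ok = true  [terminal]
42. n23.lab = true  [g.ok == true]
43. n23.fin = "zw"  ["zw"]
44. n15.live = 17  [S.live * -1 + 34]
45. n14.val = 0  [A.live * -2 + 34]
46. n14.depth = true  [A.live > 16]
47. n1.acc = "wmy"  [B.fin ++ "y"]
48. n25.ok = true  [terminal]
49. n0.mk = false  [S.fin > -4]
50. n0.live = -9  [-9]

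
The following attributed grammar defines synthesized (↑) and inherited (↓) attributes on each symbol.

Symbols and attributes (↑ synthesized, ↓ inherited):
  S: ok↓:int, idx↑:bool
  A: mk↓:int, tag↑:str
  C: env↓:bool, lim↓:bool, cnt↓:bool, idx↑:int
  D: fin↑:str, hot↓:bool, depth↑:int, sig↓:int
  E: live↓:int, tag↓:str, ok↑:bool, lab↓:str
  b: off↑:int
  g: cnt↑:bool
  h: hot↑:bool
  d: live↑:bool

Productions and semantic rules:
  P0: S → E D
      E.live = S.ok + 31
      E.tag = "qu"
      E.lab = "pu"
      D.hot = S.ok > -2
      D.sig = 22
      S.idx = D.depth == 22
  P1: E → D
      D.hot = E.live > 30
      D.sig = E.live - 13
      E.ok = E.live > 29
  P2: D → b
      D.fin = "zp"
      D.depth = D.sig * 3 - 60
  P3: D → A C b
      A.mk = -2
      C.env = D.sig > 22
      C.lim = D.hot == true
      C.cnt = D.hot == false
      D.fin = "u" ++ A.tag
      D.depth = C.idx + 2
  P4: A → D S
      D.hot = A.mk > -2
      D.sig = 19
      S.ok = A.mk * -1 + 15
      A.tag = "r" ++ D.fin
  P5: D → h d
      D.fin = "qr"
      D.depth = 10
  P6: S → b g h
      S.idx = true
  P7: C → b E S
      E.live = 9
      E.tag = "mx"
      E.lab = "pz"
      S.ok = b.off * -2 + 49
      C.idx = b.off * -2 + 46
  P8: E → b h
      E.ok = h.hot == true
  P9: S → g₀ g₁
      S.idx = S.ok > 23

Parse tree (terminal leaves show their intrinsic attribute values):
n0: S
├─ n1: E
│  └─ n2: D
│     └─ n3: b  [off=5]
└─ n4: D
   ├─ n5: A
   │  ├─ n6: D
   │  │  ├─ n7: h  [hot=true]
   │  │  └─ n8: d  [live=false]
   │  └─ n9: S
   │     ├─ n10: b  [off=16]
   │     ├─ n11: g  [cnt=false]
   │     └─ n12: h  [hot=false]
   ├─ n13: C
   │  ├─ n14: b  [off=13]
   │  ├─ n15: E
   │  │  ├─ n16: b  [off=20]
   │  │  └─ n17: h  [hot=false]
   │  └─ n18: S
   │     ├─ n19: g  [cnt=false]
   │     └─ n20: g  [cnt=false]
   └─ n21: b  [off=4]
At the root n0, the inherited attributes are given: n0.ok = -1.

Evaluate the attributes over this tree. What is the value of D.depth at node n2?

-9

1. n0.ok = -1  [given at root]
2. n1.live = 30  [S.ok + 31]
3. n1.tag = "qu"  ["qu"]
4. n1.lab = "pu"  ["pu"]
5. n2.hot = false  [E.live > 30]
6. n2.sig = 17  [E.live - 13]
7. n3.off = 5  [terminal]
8. n2.fin = "zp"  ["zp"]
9. n2.depth = -9  [D.sig * 3 - 60]
10. n1.ok = true  [E.live > 29]
11. n4.hot = true  [S.ok > -2]
12. n4.sig = 22  [22]
13. n5.mk = -2  [-2]
14. n6.hot = false  [A.mk > -2]
15. n6.sig = 19  [19]
16. n7.hot = true  [terminal]
17. n8.live = false  [terminal]
18. n6.fin = "qr"  ["qr"]
19. n6.depth = 10  [10]
20. n9.ok = 17  [A.mk * -1 + 15]
21. n10.off = 16  [terminal]
22. n11.cnt = false  [terminal]
23. n12.hot = false  [terminal]
24. n9.idx = true  [true]
25. n5.tag = "rqr"  ["r" ++ D.fin]
26. n13.env = false  [D.sig > 22]
27. n13.lim = true  [D.hot == true]
28. n13.cnt = false  [D.hot == false]
29. n14.off = 13  [terminal]
30. n15.live = 9  [9]
31. n15.tag = "mx"  ["mx"]
32. n15.lab = "pz"  ["pz"]
33. n16.off = 20  [terminal]
34. n17.hot = false  [terminal]
35. n15.ok = false  [h.hot == true]
36. n18.ok = 23  [b.off * -2 + 49]
37. n19.cnt = false  [terminal]
38. n20.cnt = false  [terminal]
39. n18.idx = false  [S.ok > 23]
40. n13.idx = 20  [b.off * -2 + 46]
41. n21.off = 4  [terminal]
42. n4.fin = "urqr"  ["u" ++ A.tag]
43. n4.depth = 22  [C.idx + 2]
44. n0.idx = true  [D.depth == 22]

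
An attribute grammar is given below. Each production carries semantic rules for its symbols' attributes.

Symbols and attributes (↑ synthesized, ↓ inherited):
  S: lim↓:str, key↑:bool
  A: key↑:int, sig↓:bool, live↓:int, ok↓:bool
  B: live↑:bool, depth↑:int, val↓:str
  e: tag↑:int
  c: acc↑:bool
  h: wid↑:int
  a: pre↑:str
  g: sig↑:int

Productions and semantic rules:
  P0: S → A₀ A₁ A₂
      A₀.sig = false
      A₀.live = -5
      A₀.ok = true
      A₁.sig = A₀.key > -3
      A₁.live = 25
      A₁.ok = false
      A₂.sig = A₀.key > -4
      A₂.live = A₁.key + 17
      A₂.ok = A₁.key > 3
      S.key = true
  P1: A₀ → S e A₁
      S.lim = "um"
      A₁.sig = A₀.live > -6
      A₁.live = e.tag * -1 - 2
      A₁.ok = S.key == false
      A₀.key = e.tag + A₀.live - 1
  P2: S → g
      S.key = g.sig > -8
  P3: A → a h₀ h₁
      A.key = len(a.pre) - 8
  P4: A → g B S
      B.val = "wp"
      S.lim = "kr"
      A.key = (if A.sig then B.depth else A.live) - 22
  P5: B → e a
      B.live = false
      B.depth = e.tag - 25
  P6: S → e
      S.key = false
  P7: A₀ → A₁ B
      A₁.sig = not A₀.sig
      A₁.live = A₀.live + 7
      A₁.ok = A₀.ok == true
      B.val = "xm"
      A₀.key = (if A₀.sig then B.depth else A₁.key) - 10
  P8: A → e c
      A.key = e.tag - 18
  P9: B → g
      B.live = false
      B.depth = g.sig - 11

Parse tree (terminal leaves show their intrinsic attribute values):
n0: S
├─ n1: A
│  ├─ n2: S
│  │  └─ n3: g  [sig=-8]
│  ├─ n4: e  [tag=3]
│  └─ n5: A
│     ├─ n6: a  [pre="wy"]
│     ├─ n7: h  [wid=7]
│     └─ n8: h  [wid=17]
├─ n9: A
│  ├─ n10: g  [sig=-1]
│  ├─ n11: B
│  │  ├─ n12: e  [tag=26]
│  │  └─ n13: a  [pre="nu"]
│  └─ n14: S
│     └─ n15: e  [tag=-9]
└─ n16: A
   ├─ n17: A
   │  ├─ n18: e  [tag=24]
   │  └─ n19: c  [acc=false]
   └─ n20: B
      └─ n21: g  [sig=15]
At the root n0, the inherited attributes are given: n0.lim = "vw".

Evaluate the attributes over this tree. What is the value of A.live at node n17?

1. n0.lim = "vw"  [given at root]
2. n1.sig = false  [false]
3. n1.live = -5  [-5]
4. n1.ok = true  [true]
5. n2.lim = "um"  ["um"]
6. n3.sig = -8  [terminal]
7. n2.key = false  [g.sig > -8]
8. n4.tag = 3  [terminal]
9. n5.sig = true  [A₀.live > -6]
10. n5.live = -5  [e.tag * -1 - 2]
11. n5.ok = true  [S.key == false]
12. n6.pre = "wy"  [terminal]
13. n7.wid = 7  [terminal]
14. n8.wid = 17  [terminal]
15. n5.key = -6  [len(a.pre) - 8]
16. n1.key = -3  [e.tag + A₀.live - 1]
17. n9.sig = false  [A₀.key > -3]
18. n9.live = 25  [25]
19. n9.ok = false  [false]
20. n10.sig = -1  [terminal]
21. n11.val = "wp"  ["wp"]
22. n12.tag = 26  [terminal]
23. n13.pre = "nu"  [terminal]
24. n11.live = false  [false]
25. n11.depth = 1  [e.tag - 25]
26. n14.lim = "kr"  ["kr"]
27. n15.tag = -9  [terminal]
28. n14.key = false  [false]
29. n9.key = 3  [(if A.sig then B.depth else A.live) - 22]
30. n16.sig = true  [A₀.key > -4]
31. n16.live = 20  [A₁.key + 17]
32. n16.ok = false  [A₁.key > 3]
33. n17.sig = false  [not A₀.sig]
34. n17.live = 27  [A₀.live + 7]
35. n17.ok = false  [A₀.ok == true]
36. n18.tag = 24  [terminal]
37. n19.acc = false  [terminal]
38. n17.key = 6  [e.tag - 18]
39. n20.val = "xm"  ["xm"]
40. n21.sig = 15  [terminal]
41. n20.live = false  [false]
42. n20.depth = 4  [g.sig - 11]
43. n16.key = -6  [(if A₀.sig then B.depth else A₁.key) - 10]
44. n0.key = true  [true]

27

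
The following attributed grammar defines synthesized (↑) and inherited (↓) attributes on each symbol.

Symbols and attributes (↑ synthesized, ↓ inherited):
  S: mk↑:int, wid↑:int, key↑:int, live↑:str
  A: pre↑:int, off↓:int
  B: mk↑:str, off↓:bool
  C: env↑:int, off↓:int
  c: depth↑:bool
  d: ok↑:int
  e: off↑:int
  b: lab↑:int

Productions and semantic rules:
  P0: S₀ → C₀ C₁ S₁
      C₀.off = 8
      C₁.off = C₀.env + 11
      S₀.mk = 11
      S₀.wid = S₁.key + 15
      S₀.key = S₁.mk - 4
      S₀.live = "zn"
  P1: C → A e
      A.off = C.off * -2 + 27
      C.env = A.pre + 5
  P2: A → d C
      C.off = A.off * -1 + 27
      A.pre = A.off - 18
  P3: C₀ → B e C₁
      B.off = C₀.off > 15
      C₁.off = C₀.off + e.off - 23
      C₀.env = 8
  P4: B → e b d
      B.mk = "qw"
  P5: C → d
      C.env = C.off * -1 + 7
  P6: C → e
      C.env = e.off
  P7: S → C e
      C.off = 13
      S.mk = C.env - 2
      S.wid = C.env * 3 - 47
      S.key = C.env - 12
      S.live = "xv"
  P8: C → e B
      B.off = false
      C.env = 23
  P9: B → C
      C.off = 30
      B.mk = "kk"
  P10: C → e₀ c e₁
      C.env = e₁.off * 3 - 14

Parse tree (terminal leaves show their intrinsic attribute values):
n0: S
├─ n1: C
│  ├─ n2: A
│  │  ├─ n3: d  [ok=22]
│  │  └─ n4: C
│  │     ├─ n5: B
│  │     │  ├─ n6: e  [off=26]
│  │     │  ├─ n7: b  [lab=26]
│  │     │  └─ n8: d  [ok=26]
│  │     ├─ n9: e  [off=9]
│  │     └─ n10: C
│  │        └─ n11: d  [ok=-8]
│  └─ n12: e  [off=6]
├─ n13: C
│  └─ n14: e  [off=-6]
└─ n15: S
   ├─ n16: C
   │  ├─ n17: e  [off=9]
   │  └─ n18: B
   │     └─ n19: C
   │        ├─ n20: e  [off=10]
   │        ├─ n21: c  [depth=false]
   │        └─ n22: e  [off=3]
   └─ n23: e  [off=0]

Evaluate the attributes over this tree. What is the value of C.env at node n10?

1. n1.off = 8  [8]
2. n2.off = 11  [C.off * -2 + 27]
3. n3.ok = 22  [terminal]
4. n4.off = 16  [A.off * -1 + 27]
5. n5.off = true  [C₀.off > 15]
6. n6.off = 26  [terminal]
7. n7.lab = 26  [terminal]
8. n8.ok = 26  [terminal]
9. n5.mk = "qw"  ["qw"]
10. n9.off = 9  [terminal]
11. n10.off = 2  [C₀.off + e.off - 23]
12. n11.ok = -8  [terminal]
13. n10.env = 5  [C.off * -1 + 7]
14. n4.env = 8  [8]
15. n2.pre = -7  [A.off - 18]
16. n12.off = 6  [terminal]
17. n1.env = -2  [A.pre + 5]
18. n13.off = 9  [C₀.env + 11]
19. n14.off = -6  [terminal]
20. n13.env = -6  [e.off]
21. n16.off = 13  [13]
22. n17.off = 9  [terminal]
23. n18.off = false  [false]
24. n19.off = 30  [30]
25. n20.off = 10  [terminal]
26. n21.depth = false  [terminal]
27. n22.off = 3  [terminal]
28. n19.env = -5  [e₁.off * 3 - 14]
29. n18.mk = "kk"  ["kk"]
30. n16.env = 23  [23]
31. n23.off = 0  [terminal]
32. n15.mk = 21  [C.env - 2]
33. n15.wid = 22  [C.env * 3 - 47]
34. n15.key = 11  [C.env - 12]
35. n15.live = "xv"  ["xv"]
36. n0.mk = 11  [11]
37. n0.wid = 26  [S₁.key + 15]
38. n0.key = 17  [S₁.mk - 4]
39. n0.live = "zn"  ["zn"]

5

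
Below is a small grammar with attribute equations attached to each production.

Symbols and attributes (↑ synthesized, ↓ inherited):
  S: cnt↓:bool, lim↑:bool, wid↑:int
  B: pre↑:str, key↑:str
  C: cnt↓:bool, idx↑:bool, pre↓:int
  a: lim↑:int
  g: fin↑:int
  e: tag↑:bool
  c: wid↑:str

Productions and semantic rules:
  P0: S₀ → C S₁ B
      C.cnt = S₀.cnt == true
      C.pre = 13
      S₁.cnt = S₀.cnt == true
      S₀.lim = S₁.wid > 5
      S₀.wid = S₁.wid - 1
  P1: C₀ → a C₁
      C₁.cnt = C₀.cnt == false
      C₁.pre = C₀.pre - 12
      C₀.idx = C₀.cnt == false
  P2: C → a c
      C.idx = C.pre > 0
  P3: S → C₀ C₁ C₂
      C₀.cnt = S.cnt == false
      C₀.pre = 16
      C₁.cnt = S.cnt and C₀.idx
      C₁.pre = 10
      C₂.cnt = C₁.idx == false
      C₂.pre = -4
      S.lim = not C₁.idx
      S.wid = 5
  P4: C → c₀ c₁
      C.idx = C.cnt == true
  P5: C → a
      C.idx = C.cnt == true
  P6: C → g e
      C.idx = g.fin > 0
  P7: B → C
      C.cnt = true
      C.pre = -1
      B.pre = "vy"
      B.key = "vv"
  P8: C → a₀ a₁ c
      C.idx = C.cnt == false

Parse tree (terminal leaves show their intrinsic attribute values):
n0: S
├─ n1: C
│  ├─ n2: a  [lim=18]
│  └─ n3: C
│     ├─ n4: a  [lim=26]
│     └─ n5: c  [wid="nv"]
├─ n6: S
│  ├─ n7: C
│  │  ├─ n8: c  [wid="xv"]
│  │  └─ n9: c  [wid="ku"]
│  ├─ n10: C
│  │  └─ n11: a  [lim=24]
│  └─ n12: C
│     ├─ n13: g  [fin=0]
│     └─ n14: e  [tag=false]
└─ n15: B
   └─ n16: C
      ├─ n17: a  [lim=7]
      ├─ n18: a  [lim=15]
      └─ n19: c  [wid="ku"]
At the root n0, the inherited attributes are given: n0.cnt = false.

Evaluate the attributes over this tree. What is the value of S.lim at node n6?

true

1. n0.cnt = false  [given at root]
2. n1.cnt = false  [S₀.cnt == true]
3. n1.pre = 13  [13]
4. n2.lim = 18  [terminal]
5. n3.cnt = true  [C₀.cnt == false]
6. n3.pre = 1  [C₀.pre - 12]
7. n4.lim = 26  [terminal]
8. n5.wid = "nv"  [terminal]
9. n3.idx = true  [C.pre > 0]
10. n1.idx = true  [C₀.cnt == false]
11. n6.cnt = false  [S₀.cnt == true]
12. n7.cnt = true  [S.cnt == false]
13. n7.pre = 16  [16]
14. n8.wid = "xv"  [terminal]
15. n9.wid = "ku"  [terminal]
16. n7.idx = true  [C.cnt == true]
17. n10.cnt = false  [S.cnt and C₀.idx]
18. n10.pre = 10  [10]
19. n11.lim = 24  [terminal]
20. n10.idx = false  [C.cnt == true]
21. n12.cnt = true  [C₁.idx == false]
22. n12.pre = -4  [-4]
23. n13.fin = 0  [terminal]
24. n14.tag = false  [terminal]
25. n12.idx = false  [g.fin > 0]
26. n6.lim = true  [not C₁.idx]
27. n6.wid = 5  [5]
28. n16.cnt = true  [true]
29. n16.pre = -1  [-1]
30. n17.lim = 7  [terminal]
31. n18.lim = 15  [terminal]
32. n19.wid = "ku"  [terminal]
33. n16.idx = false  [C.cnt == false]
34. n15.pre = "vy"  ["vy"]
35. n15.key = "vv"  ["vv"]
36. n0.lim = false  [S₁.wid > 5]
37. n0.wid = 4  [S₁.wid - 1]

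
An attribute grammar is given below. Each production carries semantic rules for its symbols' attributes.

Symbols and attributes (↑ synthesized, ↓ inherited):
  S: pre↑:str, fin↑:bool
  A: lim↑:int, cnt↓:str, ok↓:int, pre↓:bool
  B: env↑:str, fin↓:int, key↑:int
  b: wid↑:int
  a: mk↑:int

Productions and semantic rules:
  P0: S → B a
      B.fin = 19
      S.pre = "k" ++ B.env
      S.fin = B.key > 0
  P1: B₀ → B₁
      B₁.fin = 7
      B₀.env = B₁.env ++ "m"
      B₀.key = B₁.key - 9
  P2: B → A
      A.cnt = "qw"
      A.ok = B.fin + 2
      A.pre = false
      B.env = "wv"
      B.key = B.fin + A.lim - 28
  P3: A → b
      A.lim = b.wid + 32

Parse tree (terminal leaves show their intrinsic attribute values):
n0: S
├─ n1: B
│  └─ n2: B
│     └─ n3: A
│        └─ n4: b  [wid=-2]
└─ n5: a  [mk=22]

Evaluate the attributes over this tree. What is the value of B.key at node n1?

1. n1.fin = 19  [19]
2. n2.fin = 7  [7]
3. n3.cnt = "qw"  ["qw"]
4. n3.ok = 9  [B.fin + 2]
5. n3.pre = false  [false]
6. n4.wid = -2  [terminal]
7. n3.lim = 30  [b.wid + 32]
8. n2.env = "wv"  ["wv"]
9. n2.key = 9  [B.fin + A.lim - 28]
10. n1.env = "wvm"  [B₁.env ++ "m"]
11. n1.key = 0  [B₁.key - 9]
12. n5.mk = 22  [terminal]
13. n0.pre = "kwvm"  ["k" ++ B.env]
14. n0.fin = false  [B.key > 0]

0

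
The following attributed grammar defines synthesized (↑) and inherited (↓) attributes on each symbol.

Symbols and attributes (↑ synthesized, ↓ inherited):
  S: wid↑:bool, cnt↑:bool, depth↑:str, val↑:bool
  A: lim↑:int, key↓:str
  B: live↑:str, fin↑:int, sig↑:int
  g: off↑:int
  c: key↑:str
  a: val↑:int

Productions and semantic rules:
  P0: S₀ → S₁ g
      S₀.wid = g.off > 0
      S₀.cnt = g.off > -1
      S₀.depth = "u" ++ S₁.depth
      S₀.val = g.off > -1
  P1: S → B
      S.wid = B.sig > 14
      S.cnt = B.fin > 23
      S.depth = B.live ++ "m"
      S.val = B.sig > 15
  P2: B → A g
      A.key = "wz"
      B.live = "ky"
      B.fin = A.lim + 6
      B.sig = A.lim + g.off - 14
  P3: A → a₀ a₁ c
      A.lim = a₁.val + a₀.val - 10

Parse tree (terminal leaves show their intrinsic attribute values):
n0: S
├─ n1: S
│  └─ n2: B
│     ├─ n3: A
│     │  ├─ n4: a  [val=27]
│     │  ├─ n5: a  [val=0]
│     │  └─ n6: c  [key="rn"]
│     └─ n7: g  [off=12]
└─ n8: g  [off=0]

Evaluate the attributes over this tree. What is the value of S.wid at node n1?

1. n3.key = "wz"  ["wz"]
2. n4.val = 27  [terminal]
3. n5.val = 0  [terminal]
4. n6.key = "rn"  [terminal]
5. n3.lim = 17  [a₁.val + a₀.val - 10]
6. n7.off = 12  [terminal]
7. n2.live = "ky"  ["ky"]
8. n2.fin = 23  [A.lim + 6]
9. n2.sig = 15  [A.lim + g.off - 14]
10. n1.wid = true  [B.sig > 14]
11. n1.cnt = false  [B.fin > 23]
12. n1.depth = "kym"  [B.live ++ "m"]
13. n1.val = false  [B.sig > 15]
14. n8.off = 0  [terminal]
15. n0.wid = false  [g.off > 0]
16. n0.cnt = true  [g.off > -1]
17. n0.depth = "ukym"  ["u" ++ S₁.depth]
18. n0.val = true  [g.off > -1]

true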